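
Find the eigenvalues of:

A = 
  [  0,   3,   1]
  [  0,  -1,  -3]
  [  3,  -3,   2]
Characteristic polynomial: det(λI - A) = λ³ - λ² - 14λ + 24
Testing integer divisors of the constant term: p(2) = 0, so (λ - 2) is a factor:
p(λ) = (λ - 2)(λ² + λ - 12)
λ² + λ - 12 = (λ + 4)(λ - 3)

λ = 2, 3, -4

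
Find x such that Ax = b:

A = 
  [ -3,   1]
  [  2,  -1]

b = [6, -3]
x = [-3, -3]

Row reduce the augmented matrix [A|b]:
R2 → R2 + (2/3)·R1
REF = 
  [  -3,    1,    6]
  [   0, -1/3,    1]

Back-substitution:
x₂ = 1 / (-1/3) = -3
x₁ = (6 - (1)(-3)) / (-3) = -3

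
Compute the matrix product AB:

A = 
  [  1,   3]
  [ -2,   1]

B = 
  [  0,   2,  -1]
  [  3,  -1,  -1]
A is 2×2 and B is 2×3, so AB is 2×3. Each entry is (row of A)·(column of B):
AB[1,1] = (1)(0) + (3)(3) = 9
AB[1,2] = (1)(2) + (3)(-1) = -1
AB[1,3] = (1)(-1) + (3)(-1) = -4
AB[2,1] = (-2)(0) + (1)(3) = 3
AB[2,2] = (-2)(2) + (1)(-1) = -5
AB[2,3] = (-2)(-1) + (1)(-1) = 1

AB = 
  [  9,  -1,  -4]
  [  3,  -5,   1]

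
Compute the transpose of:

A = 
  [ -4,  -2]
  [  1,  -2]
Aᵀ = 
  [ -4,   1]
  [ -2,  -2]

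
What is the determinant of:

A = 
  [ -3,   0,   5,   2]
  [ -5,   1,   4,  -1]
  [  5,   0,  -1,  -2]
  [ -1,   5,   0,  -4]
-294

Cofactor expansion along row 1: det(A) = a₁₁M₁₁ - a₁₂M₁₂ + a₁₃M₁₃ - a₁₄M₁₄

M₁₁ = det[[1, 4, -1]; [0, -1, -2]; [5, 0, -4]]
  = (1)·((-1)(-4) - (-2)(0)) - (4)·((0)(-4) - (-2)(5)) + (-1)·((0)(0) - (-1)(5))
  = (1)(4) - (4)(10) + (-1)(5)
  = -41
M₁₂ = det[[-5, 4, -1]; [5, -1, -2]; [-1, 0, -4]]
  = (-5)·((-1)(-4) - (-2)(0)) - (4)·((5)(-4) - (-2)(-1)) + (-1)·((5)(0) - (-1)(-1))
  = (-5)(4) - (4)(-22) + (-1)(-1)
  = 69
M₁₃ = det[[-5, 1, -1]; [5, 0, -2]; [-1, 5, -4]]
  = (-5)·((0)(-4) - (-2)(5)) - (1)·((5)(-4) - (-2)(-1)) + (-1)·((5)(5) - (0)(-1))
  = (-5)(10) - (1)(-22) + (-1)(25)
  = -53
M₁₄ = det[[-5, 1, 4]; [5, 0, -1]; [-1, 5, 0]]
  = (-5)·((0)(0) - (-1)(5)) - (1)·((5)(0) - (-1)(-1)) + (4)·((5)(5) - (0)(-1))
  = (-5)(5) - (1)(-1) + (4)(25)
  = 76

det(A) = (-3)(-41) - (0)(69) + (5)(-53) - (2)(76) = -294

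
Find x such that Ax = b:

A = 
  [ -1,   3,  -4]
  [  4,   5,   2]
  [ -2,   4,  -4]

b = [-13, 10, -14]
Row reduce the augmented matrix [A|b]:
R2 → R2 + (4)·R1
R3 → R3 - (2)·R1
R3 → R3 + (2/17)·R2
REF = 
  [    -1,      3,     -4,    -13]
  [     0,     17,    -14,    -42]
  [     0,      0,  40/17, 120/17]

Back-substitution:
x₃ = (120/17) / (40/17) = 3
x₂ = (-42 - (-14)(3)) / 17 = 0
x₁ = (-13 - (3)(0) - (-4)(3)) / (-1) = 1

x = [1, 0, 3]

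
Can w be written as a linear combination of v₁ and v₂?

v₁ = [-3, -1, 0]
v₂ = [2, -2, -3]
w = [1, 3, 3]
Yes

Form the augmented matrix and row-reduce:
[v₁|v₂|w] = 
  [ -3,   2,   1]
  [ -1,  -2,   3]
  [  0,  -3,   3]
R2 → R2 - (1/3)·R1
R3 → R3 - (9/8)·R2
REF = 
  [  -3,    2,    1]
  [   0, -8/3,  8/3]
  [   0,    0,    0]

No row of the form [0 0 | nonzero], so the system is consistent. Back-substitution gives c₁ = -1, c₂ = -1: w = (-1)·v₁ + (-1)·v₂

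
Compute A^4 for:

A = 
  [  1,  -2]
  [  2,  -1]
A^4 = 
  [  9,   0]
  [  0,   9]

A² = A·A:
A²[1,1] = (1)(1) + (-2)(2) = -3
A²[1,2] = (1)(-2) + (-2)(-1) = 0
A²[2,1] = (2)(1) + (-1)(2) = 0
A²[2,2] = (2)(-2) + (-1)(-1) = -3
A² = 
  [ -3,   0]
  [  0,  -3]

A^3 = A^2·A:
A^3[1,1] = (-3)(1) + (0)(2) = -3
A^3[1,2] = (-3)(-2) + (0)(-1) = 6
A^3[2,1] = (0)(1) + (-3)(2) = -6
A^3[2,2] = (0)(-2) + (-3)(-1) = 3
A^3 = 
  [ -3,   6]
  [ -6,   3]

A^4 = A^3·A:
A^4[1,1] = (-3)(1) + (6)(2) = 9
A^4[1,2] = (-3)(-2) + (6)(-1) = 0
A^4[2,1] = (-6)(1) + (3)(2) = 0
A^4[2,2] = (-6)(-2) + (3)(-1) = 9
A^4 = 
  [  9,   0]
  [  0,   9]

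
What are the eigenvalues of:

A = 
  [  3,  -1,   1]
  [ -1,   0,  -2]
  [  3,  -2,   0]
λ = -2, (5 + √17)/2, (5 - √17)/2  (≈ -2, 4.562, 0.4384)

Characteristic polynomial: det(λI - A) = λ³ - 3λ² - 8λ + 4
Testing integer divisors of the constant term: p(-2) = 0, so (λ + 2) is a factor:
p(λ) = (λ + 2)(λ² - 5λ + 2)
λ² - 5λ + 2 = 0  ⇒  λ = (5 ± √((-5)² - 4·(2)))/2 = (5 ± √(17))/2
  = (5 + √17)/2,  (5 - √17)/2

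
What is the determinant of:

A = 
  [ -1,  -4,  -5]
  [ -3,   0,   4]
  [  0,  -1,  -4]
Cofactor expansion along row 1:
det(A) = (-1)·((0)(-4) - (4)(-1)) - (-4)·((-3)(-4) - (4)(0)) + (-5)·((-3)(-1) - (0)(0))
  = (-1)(4) - (-4)(12) + (-5)(3)
  = 29

det(A) = 29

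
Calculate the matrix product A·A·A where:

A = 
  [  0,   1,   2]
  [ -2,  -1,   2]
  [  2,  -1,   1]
A² = A·A:
A²[1,1] = (0)(0) + (1)(-2) + (2)(2) = 2
A²[1,2] = (0)(1) + (1)(-1) + (2)(-1) = -3
A²[1,3] = (0)(2) + (1)(2) + (2)(1) = 4
A²[2,1] = (-2)(0) + (-1)(-2) + (2)(2) = 6
A²[2,2] = (-2)(1) + (-1)(-1) + (2)(-1) = -3
A²[2,3] = (-2)(2) + (-1)(2) + (2)(1) = -4
A²[3,1] = (2)(0) + (-1)(-2) + (1)(2) = 4
A²[3,2] = (2)(1) + (-1)(-1) + (1)(-1) = 2
A²[3,3] = (2)(2) + (-1)(2) + (1)(1) = 3
A² = 
  [  2,  -3,   4]
  [  6,  -3,  -4]
  [  4,   2,   3]

A^3 = A^2·A:
A^3[1,1] = (2)(0) + (-3)(-2) + (4)(2) = 14
A^3[1,2] = (2)(1) + (-3)(-1) + (4)(-1) = 1
A^3[1,3] = (2)(2) + (-3)(2) + (4)(1) = 2
A^3[2,1] = (6)(0) + (-3)(-2) + (-4)(2) = -2
A^3[2,2] = (6)(1) + (-3)(-1) + (-4)(-1) = 13
A^3[2,3] = (6)(2) + (-3)(2) + (-4)(1) = 2
A^3[3,1] = (4)(0) + (2)(-2) + (3)(2) = 2
A^3[3,2] = (4)(1) + (2)(-1) + (3)(-1) = -1
A^3[3,3] = (4)(2) + (2)(2) + (3)(1) = 15
A^3 = 
  [ 14,   1,   2]
  [ -2,  13,   2]
  [  2,  -1,  15]

Therefore
A^3 = 
  [ 14,   1,   2]
  [ -2,  13,   2]
  [  2,  -1,  15]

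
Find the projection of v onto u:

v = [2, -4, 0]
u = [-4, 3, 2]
proj_u(v) = [80/29, -60/29, -40/29]

v·u = (2)(-4) + (-4)(3) + (0)(2) = -20
u·u = (-4)² + (3)² + (2)² = 29
proj_u(v) = (v·u / u·u) × u = (-20/29) × u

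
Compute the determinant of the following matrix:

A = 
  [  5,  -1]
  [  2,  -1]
-3

For a 2×2 matrix, det = ad - bc = (5)(-1) - (-1)(2) = -3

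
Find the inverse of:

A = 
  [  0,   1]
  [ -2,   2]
det(A) = (0)(2) - (1)(-2) = 2
For a 2×2 matrix, A⁻¹ = (1/det(A)) · [[d, -b], [-c, a]]
    = (1/2) · [[2, -1], [2, 0]]

A⁻¹ = 
  [   1, -1/2]
  [   1,    0]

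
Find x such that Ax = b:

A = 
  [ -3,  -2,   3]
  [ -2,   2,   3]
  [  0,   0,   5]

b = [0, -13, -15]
x = [-1, -3, -3]

Row reduce the augmented matrix [A|b]:
R2 → R2 - (2/3)·R1
REF = 
  [  -3,   -2,    3,    0]
  [   0, 10/3,    1,  -13]
  [   0,    0,    5,  -15]

Back-substitution:
x₃ = (-15) / 5 = -3
x₂ = (-13 - (1)(-3)) / (10/3) = -3
x₁ = (0 - (-2)(-3) - (3)(-3)) / (-3) = -1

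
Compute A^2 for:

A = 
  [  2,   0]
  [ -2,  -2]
A² = A·A:
A²[1,1] = (2)(2) + (0)(-2) = 4
A²[1,2] = (2)(0) + (0)(-2) = 0
A²[2,1] = (-2)(2) + (-2)(-2) = 0
A²[2,2] = (-2)(0) + (-2)(-2) = 4
A² = 
  [  4,   0]
  [  0,   4]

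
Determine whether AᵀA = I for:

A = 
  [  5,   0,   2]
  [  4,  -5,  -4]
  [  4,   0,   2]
No

AᵀA = 
  [ 57, -20,   2]
  [-20,  25,  20]
  [  2,  20,  24]
≠ I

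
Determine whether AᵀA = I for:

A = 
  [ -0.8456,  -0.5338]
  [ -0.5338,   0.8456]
Yes

AᵀA = 
  [  1,   0]
  [  0,   1]
≈ I (equal to I up to the 4-dp rounding of the entries)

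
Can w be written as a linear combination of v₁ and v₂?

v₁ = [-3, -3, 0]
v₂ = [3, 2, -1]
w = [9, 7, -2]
Yes

Form the augmented matrix and row-reduce:
[v₁|v₂|w] = 
  [ -3,   3,   9]
  [ -3,   2,   7]
  [  0,  -1,  -2]
R2 → R2 - (1)·R1
R3 → R3 - (1)·R2
REF = 
  [ -3,   3,   9]
  [  0,  -1,  -2]
  [  0,   0,   0]

No row of the form [0 0 | nonzero], so the system is consistent. Back-substitution gives c₁ = -1, c₂ = 2: w = (-1)·v₁ + (2)·v₂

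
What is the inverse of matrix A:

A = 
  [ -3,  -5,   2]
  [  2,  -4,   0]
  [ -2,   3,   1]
det(A) = (-3)·((-4)(1) - (0)(3)) - (-5)·((2)(1) - (0)(-2)) + (2)·((2)(3) - (-4)(-2))
  = (-3)(-4) - (-5)(2) + (2)(-2)
  = 18
det(A) = 18 ≠ 0, so A is invertible.

Cofactors Cᵢⱼ = (-1)ⁱ⁺ʲ·Mᵢⱼ:
C = 
  [ -4,  -2,  -2]
  [ 11,   1,  19]
  [  8,   4,  22]

adj(A) = Cᵀ:
adj(A) = 
  [ -4,  11,   8]
  [ -2,   1,   4]
  [ -2,  19,  22]

A⁻¹ = (1/18) · adj(A):
A⁻¹ = 
  [ -2/9, 11/18,   4/9]
  [ -1/9,  1/18,   2/9]
  [ -1/9, 19/18,  11/9]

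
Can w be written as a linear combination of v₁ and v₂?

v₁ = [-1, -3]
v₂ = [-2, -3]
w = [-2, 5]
Yes

Form the augmented matrix and row-reduce:
[v₁|v₂|w] = 
  [ -1,  -2,  -2]
  [ -3,  -3,   5]
R2 → R2 - (3)·R1
REF = 
  [ -1,  -2,  -2]
  [  0,   3,  11]

No row of the form [0 0 | nonzero], so the system is consistent. Back-substitution gives c₁ = -16/3, c₂ = 11/3: w = (-16/3)·v₁ + (11/3)·v₂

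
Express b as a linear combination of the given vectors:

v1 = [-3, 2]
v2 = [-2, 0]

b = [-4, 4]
c1 = 2, c2 = -1

b = 2·v1 + -1·v2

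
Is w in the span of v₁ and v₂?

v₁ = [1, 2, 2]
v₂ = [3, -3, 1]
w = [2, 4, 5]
No

Form the augmented matrix and row-reduce:
[v₁|v₂|w] = 
  [  1,   3,   2]
  [  2,  -3,   4]
  [  2,   1,   5]
R2 → R2 - (2)·R1
R3 → R3 - (2)·R1
R3 → R3 - (5/9)·R2
REF = 
  [  1,   3,   2]
  [  0,  -9,   0]
  [  0,   0,   1]

Row 3 reads [0 0 | 1], i.e. 0 = 1, so the system is inconsistent and w ∉ span{v₁, v₂}.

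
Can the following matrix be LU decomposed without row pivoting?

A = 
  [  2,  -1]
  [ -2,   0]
Yes.
A[1,1] = 2 ≠ 0, so Gaussian elimination proceeds without a row swap: multiplier ℓ₂₁ = (-2)/(2) = -1, and U[2,2] = 0 - (-1)(-1) = -1.
L = 
  [  1,   0]
  [ -1,   1]
U = 
  [  2,  -1]
  [  0,  -1]
Check row 2 of LU: [(-1)(2), (-1)(-1) + (-1)] = [-2, 0] = row 2 of A ✓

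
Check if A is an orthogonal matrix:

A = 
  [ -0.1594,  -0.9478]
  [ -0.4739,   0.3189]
No

AᵀA = 
  [  0.2500,   0]
  [  0,   1]
≠ I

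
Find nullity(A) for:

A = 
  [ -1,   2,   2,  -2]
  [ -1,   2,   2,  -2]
nullity(A) = 3

Row reduce:
R2 → R2 - (1)·R1
REF = 
  [ -1,   2,   2,  -2]
  [  0,   0,   0,   0]
Pivot columns: 1 → 1 pivot.
rank(A) = 1, so nullity(A) = 4 - 1 = 3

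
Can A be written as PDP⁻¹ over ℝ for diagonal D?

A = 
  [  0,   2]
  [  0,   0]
No

tr(A) = 0, det(A) = 0
Characteristic polynomial: λ² - tr(A)λ + det(A) = λ²
λ² = λ²
Eigenvalues: 0, 0
λ=0: alg. mult. = 2, geom. mult. = 2 - rank(A - (0)I) = 2 - 1 = 1
Sum of geometric multiplicities = 1 < n = 2, so there aren't enough independent eigenvectors.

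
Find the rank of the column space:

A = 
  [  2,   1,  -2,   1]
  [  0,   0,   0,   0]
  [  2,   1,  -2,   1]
dim(Col(A)) = 1

Row reduce:
R3 → R3 - (1)·R1
REF = 
  [  2,   1,  -2,   1]
  [  0,   0,   0,   0]
  [  0,   0,   0,   0]
Pivot columns: 1 → 1 pivot.
dim(Col(A)) = number of pivot columns = 1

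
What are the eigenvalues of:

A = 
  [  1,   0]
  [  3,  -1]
λ = 1, -1

tr(A) = 0, det(A) = -1
Characteristic polynomial: λ² - tr(A)λ + det(A) = λ² - 1
λ² - 1 = (λ + 1)(λ - 1)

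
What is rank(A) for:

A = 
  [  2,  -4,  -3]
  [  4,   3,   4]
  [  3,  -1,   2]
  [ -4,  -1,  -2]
Row reduce:
R2 → R2 - (2)·R1
R3 → R3 - (3/2)·R1
R4 → R4 + (2)·R1
R3 → R3 - (5/11)·R2
R4 → R4 + (9/11)·R2
R4 → R4 - (4/43)·R3
REF = 
  [    2,    -4,    -3]
  [    0,    11,    10]
  [    0,     0, 43/22]
  [    0,     0,     0]
Pivot columns: 1, 2, 3 → 3 pivots.

rank(A) = 3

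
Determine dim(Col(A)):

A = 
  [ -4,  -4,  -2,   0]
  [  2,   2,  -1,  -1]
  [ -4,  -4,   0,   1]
dim(Col(A)) = 2

Row reduce:
R2 → R2 + (1/2)·R1
R3 → R3 - (1)·R1
R3 → R3 + (1)·R2
REF = 
  [ -4,  -4,  -2,   0]
  [  0,   0,  -2,  -1]
  [  0,   0,   0,   0]
Pivot columns: 1, 3 → 2 pivots.
dim(Col(A)) = number of pivot columns = 2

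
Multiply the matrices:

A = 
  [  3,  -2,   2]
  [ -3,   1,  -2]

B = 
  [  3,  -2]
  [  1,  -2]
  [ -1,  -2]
AB = 
  [  5,  -6]
  [ -6,   8]

A is 2×3 and B is 3×2, so AB is 2×2. Each entry is (row of A)·(column of B):
AB[1,1] = (3)(3) + (-2)(1) + (2)(-1) = 5
AB[1,2] = (3)(-2) + (-2)(-2) + (2)(-2) = -6
AB[2,1] = (-3)(3) + (1)(1) + (-2)(-1) = -6
AB[2,2] = (-3)(-2) + (1)(-2) + (-2)(-2) = 8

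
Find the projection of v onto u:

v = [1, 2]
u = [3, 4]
proj_u(v) = [33/25, 44/25]

v·u = (1)(3) + (2)(4) = 11
u·u = (3)² + (4)² = 25
proj_u(v) = (v·u / u·u) × u = (11/25) × u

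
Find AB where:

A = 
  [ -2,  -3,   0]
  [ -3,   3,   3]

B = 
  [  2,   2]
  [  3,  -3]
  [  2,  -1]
A is 2×3 and B is 3×2, so AB is 2×2. Each entry is (row of A)·(column of B):
AB[1,1] = (-2)(2) + (-3)(3) + (0)(2) = -13
AB[1,2] = (-2)(2) + (-3)(-3) + (0)(-1) = 5
AB[2,1] = (-3)(2) + (3)(3) + (3)(2) = 9
AB[2,2] = (-3)(2) + (3)(-3) + (3)(-1) = -18

AB = 
  [-13,   5]
  [  9, -18]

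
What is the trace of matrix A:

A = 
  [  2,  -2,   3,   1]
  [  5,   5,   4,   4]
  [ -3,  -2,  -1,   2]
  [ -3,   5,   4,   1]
7

tr(A) = 2 + 5 + -1 + 1 = 7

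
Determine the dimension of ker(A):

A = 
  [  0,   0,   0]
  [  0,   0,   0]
nullity(A) = 3

Row reduce:
(no row operations needed)
REF = 
  [  0,   0,   0]
  [  0,   0,   0]
Pivot columns: none → 0 pivots.
rank(A) = 0, so nullity(A) = 3 - 0 = 3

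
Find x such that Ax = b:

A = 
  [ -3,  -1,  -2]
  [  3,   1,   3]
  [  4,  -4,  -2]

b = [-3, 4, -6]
Row reduce the augmented matrix [A|b]:
R2 → R2 + (1)·R1
R3 → R3 + (4/3)·R1
Swap R2 ↔ R3
REF = 
  [   -3,    -1,    -2,    -3]
  [    0, -16/3, -14/3,   -10]
  [    0,     0,     1,     1]

Back-substitution:
x₃ = 1 / 1 = 1
x₂ = (-10 - (-14/3)(1)) / (-16/3) = 1
x₁ = (-3 - (-1)(1) - (-2)(1)) / (-3) = 0

x = [0, 1, 1]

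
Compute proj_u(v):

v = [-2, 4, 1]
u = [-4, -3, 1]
v·u = (-2)(-4) + (4)(-3) + (1)(1) = -3
u·u = (-4)² + (-3)² + (1)² = 26
proj_u(v) = (v·u / u·u) × u = (-3/26) × u

proj_u(v) = [6/13, 9/26, -3/26]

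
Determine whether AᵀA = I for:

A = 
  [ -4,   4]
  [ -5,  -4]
No

AᵀA = 
  [ 41,   4]
  [  4,  32]
≠ I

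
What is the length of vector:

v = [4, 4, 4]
6.928

||v||₂ = √((4)² + (4)² + (4)²) = √48 = 6.928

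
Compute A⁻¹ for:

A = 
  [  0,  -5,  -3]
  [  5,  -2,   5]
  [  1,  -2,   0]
det(A) = (0)·((-2)(0) - (5)(-2)) - (-5)·((5)(0) - (5)(1)) + (-3)·((5)(-2) - (-2)(1))
  = (0)(10) - (-5)(-5) + (-3)(-8)
  = -1
det(A) = -1 ≠ 0, so A is invertible.

Cofactors Cᵢⱼ = (-1)ⁱ⁺ʲ·Mᵢⱼ:
C = 
  [ 10,   5,  -8]
  [  6,   3,  -5]
  [-31, -15,  25]

adj(A) = Cᵀ:
adj(A) = 
  [ 10,   6, -31]
  [  5,   3, -15]
  [ -8,  -5,  25]

A⁻¹ = (-1) · adj(A):
A⁻¹ = 
  [-10,  -6,  31]
  [ -5,  -3,  15]
  [  8,   5, -25]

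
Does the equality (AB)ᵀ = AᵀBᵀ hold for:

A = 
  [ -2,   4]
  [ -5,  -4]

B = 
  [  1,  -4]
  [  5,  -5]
No

(AB)ᵀ = 
  [ 18, -25]
  [-12,  40]

AᵀBᵀ = 
  [ 18,  15]
  [ 20,  40]

The two matrices differ, so (AB)ᵀ ≠ AᵀBᵀ in general. The correct identity is (AB)ᵀ = BᵀAᵀ.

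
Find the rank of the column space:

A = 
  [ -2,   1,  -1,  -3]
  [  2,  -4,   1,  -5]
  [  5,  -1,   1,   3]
dim(Col(A)) = 3

Row reduce:
R2 → R2 + (1)·R1
R3 → R3 + (5/2)·R1
R3 → R3 + (1/2)·R2
REF = 
  [   -2,     1,    -1,    -3]
  [    0,    -3,     0,    -8]
  [    0,     0,  -3/2, -17/2]
Pivot columns: 1, 2, 3 → 3 pivots.
dim(Col(A)) = number of pivot columns = 3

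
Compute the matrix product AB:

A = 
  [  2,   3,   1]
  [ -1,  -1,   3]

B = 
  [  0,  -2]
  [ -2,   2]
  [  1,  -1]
AB = 
  [ -5,   1]
  [  5,  -3]

A is 2×3 and B is 3×2, so AB is 2×2. Each entry is (row of A)·(column of B):
AB[1,1] = (2)(0) + (3)(-2) + (1)(1) = -5
AB[1,2] = (2)(-2) + (3)(2) + (1)(-1) = 1
AB[2,1] = (-1)(0) + (-1)(-2) + (3)(1) = 5
AB[2,2] = (-1)(-2) + (-1)(2) + (3)(-1) = -3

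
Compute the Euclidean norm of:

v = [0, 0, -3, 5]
5.831

||v||₂ = √((0)² + (0)² + (-3)² + (5)²) = √34 = 5.831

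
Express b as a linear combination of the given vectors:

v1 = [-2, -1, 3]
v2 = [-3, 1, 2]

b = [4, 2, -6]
c1 = -2, c2 = 0

b = -2·v1 + 0·v2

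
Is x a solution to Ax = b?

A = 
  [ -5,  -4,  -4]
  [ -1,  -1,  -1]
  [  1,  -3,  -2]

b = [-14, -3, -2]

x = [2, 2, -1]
Yes

Ax = [-14, -3, -2] = b ✓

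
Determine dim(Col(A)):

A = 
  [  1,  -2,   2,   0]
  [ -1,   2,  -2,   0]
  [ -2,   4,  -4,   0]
Row reduce:
R2 → R2 + (1)·R1
R3 → R3 + (2)·R1
REF = 
  [  1,  -2,   2,   0]
  [  0,   0,   0,   0]
  [  0,   0,   0,   0]
Pivot columns: 1 → 1 pivot.
dim(Col(A)) = number of pivot columns = 1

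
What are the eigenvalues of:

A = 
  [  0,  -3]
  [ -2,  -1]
λ = 2, -3

tr(A) = -1, det(A) = -6
Characteristic polynomial: λ² - tr(A)λ + det(A) = λ² + λ - 6
λ² + λ - 6 = (λ + 3)(λ - 2)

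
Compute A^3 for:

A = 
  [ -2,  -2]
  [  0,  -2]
A² = A·A:
A²[1,1] = (-2)(-2) + (-2)(0) = 4
A²[1,2] = (-2)(-2) + (-2)(-2) = 8
A²[2,1] = (0)(-2) + (-2)(0) = 0
A²[2,2] = (0)(-2) + (-2)(-2) = 4
A² = 
  [  4,   8]
  [  0,   4]

A^3 = A^2·A:
A^3[1,1] = (4)(-2) + (8)(0) = -8
A^3[1,2] = (4)(-2) + (8)(-2) = -24
A^3[2,1] = (0)(-2) + (4)(0) = 0
A^3[2,2] = (0)(-2) + (4)(-2) = -8
A^3 = 
  [ -8, -24]
  [  0,  -8]

Therefore
A^3 = 
  [ -8, -24]
  [  0,  -8]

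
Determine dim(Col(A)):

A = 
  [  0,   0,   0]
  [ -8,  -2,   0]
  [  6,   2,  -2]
dim(Col(A)) = 2

Row reduce:
Swap R1 ↔ R2
R3 → R3 + (3/4)·R1
Swap R2 ↔ R3
REF = 
  [ -8,  -2,   0]
  [  0, 1/2,  -2]
  [  0,   0,   0]
Pivot columns: 1, 2 → 2 pivots.
dim(Col(A)) = number of pivot columns = 2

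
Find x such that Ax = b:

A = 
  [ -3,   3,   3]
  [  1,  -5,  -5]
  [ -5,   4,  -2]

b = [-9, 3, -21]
Row reduce the augmented matrix [A|b]:
R2 → R2 + (1/3)·R1
R3 → R3 - (5/3)·R1
R3 → R3 - (1/4)·R2
REF = 
  [ -3,   3,   3,  -9]
  [  0,  -4,  -4,   0]
  [  0,   0,  -6,  -6]

Back-substitution:
x₃ = (-6) / (-6) = 1
x₂ = (0 - (-4)(1)) / (-4) = -1
x₁ = (-9 - (3)(-1) - (3)(1)) / (-3) = 3

x = [3, -1, 1]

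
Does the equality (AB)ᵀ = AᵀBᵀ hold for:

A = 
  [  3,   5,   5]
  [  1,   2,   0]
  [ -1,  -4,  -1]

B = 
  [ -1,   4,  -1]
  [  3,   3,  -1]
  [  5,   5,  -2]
No

(AB)ᵀ = 
  [ 37,   5, -16]
  [ 52,  10, -21]
  [-18,  -3,   7]

AᵀBᵀ = 
  [  2,  13,  22]
  [  7,  25,  43]
  [ -4,  16,  27]

The two matrices differ, so (AB)ᵀ ≠ AᵀBᵀ in general. The correct identity is (AB)ᵀ = BᵀAᵀ.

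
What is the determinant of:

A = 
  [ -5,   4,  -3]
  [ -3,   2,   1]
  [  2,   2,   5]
Cofactor expansion along row 1:
det(A) = (-5)·((2)(5) - (1)(2)) - (4)·((-3)(5) - (1)(2)) + (-3)·((-3)(2) - (2)(2))
  = (-5)(8) - (4)(-17) + (-3)(-10)
  = 58

det(A) = 58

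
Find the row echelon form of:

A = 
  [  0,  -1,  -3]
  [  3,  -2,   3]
Row operations:
Swap R1 ↔ R2

Resulting echelon form:
REF = 
  [  3,  -2,   3]
  [  0,  -1,  -3]

Rank = 2 (number of non-zero pivot rows).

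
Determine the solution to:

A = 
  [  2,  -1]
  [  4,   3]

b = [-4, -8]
Row reduce the augmented matrix [A|b]:
R2 → R2 - (2)·R1
REF = 
  [  2,  -1,  -4]
  [  0,   5,   0]

Back-substitution:
x₂ = 0 / 5 = 0
x₁ = (-4 - (-1)(0)) / 2 = -2

x = [-2, 0]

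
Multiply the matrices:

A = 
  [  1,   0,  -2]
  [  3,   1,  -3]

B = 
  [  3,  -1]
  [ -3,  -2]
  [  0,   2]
A is 2×3 and B is 3×2, so AB is 2×2. Each entry is (row of A)·(column of B):
AB[1,1] = (1)(3) + (0)(-3) + (-2)(0) = 3
AB[1,2] = (1)(-1) + (0)(-2) + (-2)(2) = -5
AB[2,1] = (3)(3) + (1)(-3) + (-3)(0) = 6
AB[2,2] = (3)(-1) + (1)(-2) + (-3)(2) = -11

AB = 
  [  3,  -5]
  [  6, -11]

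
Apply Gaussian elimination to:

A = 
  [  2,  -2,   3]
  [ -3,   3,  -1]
Row operations:
R2 → R2 + (3/2)·R1

Resulting echelon form:
REF = 
  [  2,  -2,   3]
  [  0,   0, 7/2]

Rank = 2 (number of non-zero pivot rows).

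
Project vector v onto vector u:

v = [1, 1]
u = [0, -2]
v·u = (1)(0) + (1)(-2) = -2
u·u = (0)² + (-2)² = 4
proj_u(v) = (v·u / u·u) × u = (-2/4) × u = (-1/2) × u

proj_u(v) = [0, 1]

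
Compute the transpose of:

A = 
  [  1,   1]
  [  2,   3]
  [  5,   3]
Aᵀ = 
  [  1,   2,   5]
  [  1,   3,   3]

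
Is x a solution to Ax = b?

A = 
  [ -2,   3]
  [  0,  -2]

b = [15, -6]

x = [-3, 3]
Yes

Ax = [15, -6] = b ✓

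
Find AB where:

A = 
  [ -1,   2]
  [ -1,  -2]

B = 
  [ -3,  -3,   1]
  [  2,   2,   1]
A is 2×2 and B is 2×3, so AB is 2×3. Each entry is (row of A)·(column of B):
AB[1,1] = (-1)(-3) + (2)(2) = 7
AB[1,2] = (-1)(-3) + (2)(2) = 7
AB[1,3] = (-1)(1) + (2)(1) = 1
AB[2,1] = (-1)(-3) + (-2)(2) = -1
AB[2,2] = (-1)(-3) + (-2)(2) = -1
AB[2,3] = (-1)(1) + (-2)(1) = -3

AB = 
  [  7,   7,   1]
  [ -1,  -1,  -3]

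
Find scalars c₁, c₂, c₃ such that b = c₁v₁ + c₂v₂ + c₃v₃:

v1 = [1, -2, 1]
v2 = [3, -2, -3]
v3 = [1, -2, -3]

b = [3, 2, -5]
c1 = -2, c2 = 2, c3 = -1

b = -2·v1 + 2·v2 + -1·v3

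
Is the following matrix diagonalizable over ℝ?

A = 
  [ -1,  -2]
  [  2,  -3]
No

tr(A) = -4, det(A) = 7
Characteristic polynomial: λ² - tr(A)λ + det(A) = λ² + 4λ + 7
λ² + 4λ + 7 = 0  ⇒  λ = (-4 ± √((4)² - 4·(7)))/2 = (-4 ± √(-12))/2
  = -2 + i√3,  -2 - i√3
Eigenvalues: -2 + i√3, -2 - i√3  (≈ -2 + 1.732i, -2 - 1.732i)
Has complex eigenvalues (not diagonalizable over ℝ).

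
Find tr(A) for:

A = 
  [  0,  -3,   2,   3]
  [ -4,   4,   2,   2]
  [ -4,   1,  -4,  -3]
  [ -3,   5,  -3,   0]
0

tr(A) = 0 + 4 + -4 + 0 = 0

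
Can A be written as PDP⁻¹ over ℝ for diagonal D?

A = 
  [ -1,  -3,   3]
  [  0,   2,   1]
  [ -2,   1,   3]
No

Characteristic polynomial: det(λI - A) = λ³ - 4λ² + 6λ - 13
By the rational root theorem any rational root is an integer dividing 13; none of those is a root, so p(λ) has no rational roots and hence (being an irreducible cubic) no repeated roots.
Discriminant of the cubic: Δ = -2563
Δ < 0 ⇒ one real eigenvalue and a complex-conjugate pair: λ ≈ 3.365, 0.3175 + 1.94i, 0.3175 - 1.94i
Has complex eigenvalues (not diagonalizable over ℝ).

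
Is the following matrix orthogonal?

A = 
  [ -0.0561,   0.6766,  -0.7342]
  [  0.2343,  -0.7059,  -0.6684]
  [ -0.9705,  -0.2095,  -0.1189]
Yes

AᵀA = 
  [  0.9999,   0,   0]
  [  0,   1,   0]
  [  0,   0,   0.9999]
≈ I (equal to I up to the 4-dp rounding of the entries)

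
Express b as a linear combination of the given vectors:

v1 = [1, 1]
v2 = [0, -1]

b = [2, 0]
c1 = 2, c2 = 2

b = 2·v1 + 2·v2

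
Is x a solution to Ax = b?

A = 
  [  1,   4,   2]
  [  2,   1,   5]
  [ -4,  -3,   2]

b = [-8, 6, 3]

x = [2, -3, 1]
Yes

Ax = [-8, 6, 3] = b ✓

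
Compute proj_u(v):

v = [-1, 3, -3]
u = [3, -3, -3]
proj_u(v) = [-1/3, 1/3, 1/3]

v·u = (-1)(3) + (3)(-3) + (-3)(-3) = -3
u·u = (3)² + (-3)² + (-3)² = 27
proj_u(v) = (v·u / u·u) × u = (-3/27) × u = (-1/9) × u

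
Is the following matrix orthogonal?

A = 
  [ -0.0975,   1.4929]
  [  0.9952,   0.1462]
No

AᵀA = 
  [  0.9999,  -0.0001]
  [ -0.0001,   2.2501]
≠ I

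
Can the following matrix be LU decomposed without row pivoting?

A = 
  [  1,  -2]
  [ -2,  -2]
Yes.
A[1,1] = 1 ≠ 0, so Gaussian elimination proceeds without a row swap: multiplier ℓ₂₁ = (-2)/(1) = -2, and U[2,2] = -2 - (-2)(-2) = -6.
L = 
  [  1,   0]
  [ -2,   1]
U = 
  [  1,  -2]
  [  0,  -6]
Check row 2 of LU: [(-2)(1), (-2)(-2) + (-6)] = [-2, -2] = row 2 of A ✓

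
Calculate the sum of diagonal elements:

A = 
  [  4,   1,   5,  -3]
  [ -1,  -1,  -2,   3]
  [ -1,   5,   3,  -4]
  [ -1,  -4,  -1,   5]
11

tr(A) = 4 + -1 + 3 + 5 = 11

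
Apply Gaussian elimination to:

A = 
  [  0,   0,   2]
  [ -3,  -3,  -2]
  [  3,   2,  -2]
Row operations:
Swap R1 ↔ R2
R3 → R3 + (1)·R1
Swap R2 ↔ R3

Resulting echelon form:
REF = 
  [ -3,  -3,  -2]
  [  0,  -1,  -4]
  [  0,   0,   2]

Rank = 3 (number of non-zero pivot rows).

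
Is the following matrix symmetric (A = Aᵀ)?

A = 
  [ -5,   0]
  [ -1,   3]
No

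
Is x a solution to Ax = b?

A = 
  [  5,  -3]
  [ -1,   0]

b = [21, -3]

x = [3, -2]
Yes

Ax = [21, -3] = b ✓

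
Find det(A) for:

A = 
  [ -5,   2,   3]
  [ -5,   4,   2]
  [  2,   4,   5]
Cofactor expansion along row 1:
det(A) = (-5)·((4)(5) - (2)(4)) - (2)·((-5)(5) - (2)(2)) + (3)·((-5)(4) - (4)(2))
  = (-5)(12) - (2)(-29) + (3)(-28)
  = -86

det(A) = -86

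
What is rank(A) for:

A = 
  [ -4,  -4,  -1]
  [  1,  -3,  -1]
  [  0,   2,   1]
Row reduce:
R2 → R2 + (1/4)·R1
R3 → R3 + (1/2)·R2
REF = 
  [  -4,   -4,   -1]
  [   0,   -4, -5/4]
  [   0,    0,  3/8]
Pivot columns: 1, 2, 3 → 3 pivots.

rank(A) = 3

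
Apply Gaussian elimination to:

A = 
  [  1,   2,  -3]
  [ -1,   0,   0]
Row operations:
R2 → R2 + (1)·R1

Resulting echelon form:
REF = 
  [  1,   2,  -3]
  [  0,   2,  -3]

Rank = 2 (number of non-zero pivot rows).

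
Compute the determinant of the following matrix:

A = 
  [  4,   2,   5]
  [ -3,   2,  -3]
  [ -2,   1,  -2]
1

Cofactor expansion along row 1:
det(A) = (4)·((2)(-2) - (-3)(1)) - (2)·((-3)(-2) - (-3)(-2)) + (5)·((-3)(1) - (2)(-2))
  = (4)(-1) - (2)(0) + (5)(1)
  = 1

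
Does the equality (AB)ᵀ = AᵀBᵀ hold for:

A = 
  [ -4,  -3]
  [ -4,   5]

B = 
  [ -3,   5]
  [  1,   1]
No

(AB)ᵀ = 
  [  9,  17]
  [-23, -15]

AᵀBᵀ = 
  [ -8,  -8]
  [ 34,   2]

The two matrices differ, so (AB)ᵀ ≠ AᵀBᵀ in general. The correct identity is (AB)ᵀ = BᵀAᵀ.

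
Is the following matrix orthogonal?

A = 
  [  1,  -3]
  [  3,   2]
No

AᵀA = 
  [ 10,   3]
  [  3,  13]
≠ I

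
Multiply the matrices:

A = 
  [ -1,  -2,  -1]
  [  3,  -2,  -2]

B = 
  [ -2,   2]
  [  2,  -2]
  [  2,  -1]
AB = 
  [ -4,   3]
  [-14,  12]

A is 2×3 and B is 3×2, so AB is 2×2. Each entry is (row of A)·(column of B):
AB[1,1] = (-1)(-2) + (-2)(2) + (-1)(2) = -4
AB[1,2] = (-1)(2) + (-2)(-2) + (-1)(-1) = 3
AB[2,1] = (3)(-2) + (-2)(2) + (-2)(2) = -14
AB[2,2] = (3)(2) + (-2)(-2) + (-2)(-1) = 12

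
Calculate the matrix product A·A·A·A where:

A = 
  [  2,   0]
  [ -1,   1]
A^4 = 
  [ 16,   0]
  [-15,   1]

A² = A·A:
A²[1,1] = (2)(2) + (0)(-1) = 4
A²[1,2] = (2)(0) + (0)(1) = 0
A²[2,1] = (-1)(2) + (1)(-1) = -3
A²[2,2] = (-1)(0) + (1)(1) = 1
A² = 
  [  4,   0]
  [ -3,   1]

A^3 = A^2·A:
A^3[1,1] = (4)(2) + (0)(-1) = 8
A^3[1,2] = (4)(0) + (0)(1) = 0
A^3[2,1] = (-3)(2) + (1)(-1) = -7
A^3[2,2] = (-3)(0) + (1)(1) = 1
A^3 = 
  [  8,   0]
  [ -7,   1]

A^4 = A^3·A:
A^4[1,1] = (8)(2) + (0)(-1) = 16
A^4[1,2] = (8)(0) + (0)(1) = 0
A^4[2,1] = (-7)(2) + (1)(-1) = -15
A^4[2,2] = (-7)(0) + (1)(1) = 1
A^4 = 
  [ 16,   0]
  [-15,   1]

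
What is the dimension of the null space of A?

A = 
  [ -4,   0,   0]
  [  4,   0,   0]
nullity(A) = 2

Row reduce:
R2 → R2 + (1)·R1
REF = 
  [ -4,   0,   0]
  [  0,   0,   0]
Pivot columns: 1 → 1 pivot.
rank(A) = 1, so nullity(A) = 3 - 1 = 2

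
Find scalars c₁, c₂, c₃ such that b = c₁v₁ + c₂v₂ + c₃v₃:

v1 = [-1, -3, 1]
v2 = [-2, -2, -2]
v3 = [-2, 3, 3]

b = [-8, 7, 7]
c1 = 0, c2 = 1, c3 = 3

b = 0·v1 + 1·v2 + 3·v3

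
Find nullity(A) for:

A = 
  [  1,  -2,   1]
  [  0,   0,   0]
nullity(A) = 2

Row reduce:
(no row operations needed)
REF = 
  [  1,  -2,   1]
  [  0,   0,   0]
Pivot columns: 1 → 1 pivot.
rank(A) = 1, so nullity(A) = 3 - 1 = 2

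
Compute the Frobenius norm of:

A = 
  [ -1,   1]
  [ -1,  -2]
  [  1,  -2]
||A||_F = 3.464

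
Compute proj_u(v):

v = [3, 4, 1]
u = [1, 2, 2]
v·u = (3)(1) + (4)(2) + (1)(2) = 13
u·u = (1)² + (2)² + (2)² = 9
proj_u(v) = (v·u / u·u) × u = (13/9) × u

proj_u(v) = [13/9, 26/9, 26/9]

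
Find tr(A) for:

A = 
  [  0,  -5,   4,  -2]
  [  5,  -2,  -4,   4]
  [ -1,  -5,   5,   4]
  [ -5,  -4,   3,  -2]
1

tr(A) = 0 + -2 + 5 + -2 = 1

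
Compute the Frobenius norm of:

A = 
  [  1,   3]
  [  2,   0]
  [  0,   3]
||A||_F = 4.796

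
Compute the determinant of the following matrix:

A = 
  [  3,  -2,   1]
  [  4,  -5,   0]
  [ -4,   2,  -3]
9

Cofactor expansion along row 1:
det(A) = (3)·((-5)(-3) - (0)(2)) - (-2)·((4)(-3) - (0)(-4)) + (1)·((4)(2) - (-5)(-4))
  = (3)(15) - (-2)(-12) + (1)(-12)
  = 9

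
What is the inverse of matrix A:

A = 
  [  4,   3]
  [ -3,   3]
det(A) = (4)(3) - (3)(-3) = 21
For a 2×2 matrix, A⁻¹ = (1/det(A)) · [[d, -b], [-c, a]]
    = (1/21) · [[3, -3], [3, 4]]

A⁻¹ = 
  [ 1/7, -1/7]
  [ 1/7, 4/21]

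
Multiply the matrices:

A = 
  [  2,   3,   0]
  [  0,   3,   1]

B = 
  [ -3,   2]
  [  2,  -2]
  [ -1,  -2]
AB = 
  [  0,  -2]
  [  5,  -8]

A is 2×3 and B is 3×2, so AB is 2×2. Each entry is (row of A)·(column of B):
AB[1,1] = (2)(-3) + (3)(2) + (0)(-1) = 0
AB[1,2] = (2)(2) + (3)(-2) + (0)(-2) = -2
AB[2,1] = (0)(-3) + (3)(2) + (1)(-1) = 5
AB[2,2] = (0)(2) + (3)(-2) + (1)(-2) = -8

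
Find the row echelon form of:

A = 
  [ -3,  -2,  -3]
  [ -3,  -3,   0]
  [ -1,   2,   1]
Row operations:
R2 → R2 - (1)·R1
R3 → R3 - (1/3)·R1
R3 → R3 + (8/3)·R2

Resulting echelon form:
REF = 
  [ -3,  -2,  -3]
  [  0,  -1,   3]
  [  0,   0,  10]

Rank = 3 (number of non-zero pivot rows).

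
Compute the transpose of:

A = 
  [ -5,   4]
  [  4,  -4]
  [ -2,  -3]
Aᵀ = 
  [ -5,   4,  -2]
  [  4,  -4,  -3]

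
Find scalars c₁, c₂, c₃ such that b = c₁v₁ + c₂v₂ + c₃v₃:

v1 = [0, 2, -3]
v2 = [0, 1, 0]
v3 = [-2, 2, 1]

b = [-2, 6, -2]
c1 = 1, c2 = 2, c3 = 1

b = 1·v1 + 2·v2 + 1·v3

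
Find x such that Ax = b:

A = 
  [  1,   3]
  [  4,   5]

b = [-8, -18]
x = [-2, -2]

Row reduce the augmented matrix [A|b]:
R2 → R2 - (4)·R1
REF = 
  [  1,   3,  -8]
  [  0,  -7,  14]

Back-substitution:
x₂ = 14 / (-7) = -2
x₁ = (-8 - (3)(-2)) / 1 = -2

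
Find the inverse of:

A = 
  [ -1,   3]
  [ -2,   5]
det(A) = (-1)(5) - (3)(-2) = 1
For a 2×2 matrix, A⁻¹ = (1/det(A)) · [[d, -b], [-c, a]]
    = (1) · [[5, -3], [2, -1]]

A⁻¹ = 
  [  5,  -3]
  [  2,  -1]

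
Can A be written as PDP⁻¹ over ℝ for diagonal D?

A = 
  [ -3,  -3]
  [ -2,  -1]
Yes

tr(A) = -4, det(A) = -3
Characteristic polynomial: λ² - tr(A)λ + det(A) = λ² + 4λ - 3
λ² + 4λ - 3 = 0  ⇒  λ = (-4 ± √((4)² - 4·(-3)))/2 = (-4 ± √(28))/2
  = -2 + √7,  -2 - √7
Eigenvalues: -2 + √7, -2 - √7  (≈ 0.6458, -4.646)
The two irrational eigenvalues are distinct (simple), so each has alg. mult. = geom. mult. = 1.
Sum of geometric multiplicities equals n, so A has n independent eigenvectors.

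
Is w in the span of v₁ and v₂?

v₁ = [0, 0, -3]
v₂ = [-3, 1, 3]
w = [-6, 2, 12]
Yes

Form the augmented matrix and row-reduce:
[v₁|v₂|w] = 
  [  0,  -3,  -6]
  [  0,   1,   2]
  [ -3,   3,  12]
Swap R1 ↔ R3
R3 → R3 + (3)·R2
REF = 
  [ -3,   3,  12]
  [  0,   1,   2]
  [  0,   0,   0]

No row of the form [0 0 | nonzero], so the system is consistent. Back-substitution gives c₁ = -2, c₂ = 2: w = (-2)·v₁ + (2)·v₂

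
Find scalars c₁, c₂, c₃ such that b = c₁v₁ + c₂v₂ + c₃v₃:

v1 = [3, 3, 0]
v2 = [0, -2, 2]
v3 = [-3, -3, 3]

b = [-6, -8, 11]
c1 = 1, c2 = 1, c3 = 3

b = 1·v1 + 1·v2 + 3·v3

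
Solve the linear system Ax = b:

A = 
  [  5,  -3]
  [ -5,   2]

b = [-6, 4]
x = [0, 2]

Row reduce the augmented matrix [A|b]:
R2 → R2 + (1)·R1
REF = 
  [  5,  -3,  -6]
  [  0,  -1,  -2]

Back-substitution:
x₂ = (-2) / (-1) = 2
x₁ = (-6 - (-3)(2)) / 5 = 0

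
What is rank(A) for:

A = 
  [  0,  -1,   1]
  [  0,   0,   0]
rank(A) = 1

Row reduce:
(no row operations needed)
REF = 
  [  0,  -1,   1]
  [  0,   0,   0]
Pivot columns: 2 → 1 pivot.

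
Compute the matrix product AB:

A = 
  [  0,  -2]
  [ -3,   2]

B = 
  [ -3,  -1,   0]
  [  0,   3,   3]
AB = 
  [  0,  -6,  -6]
  [  9,   9,   6]

A is 2×2 and B is 2×3, so AB is 2×3. Each entry is (row of A)·(column of B):
AB[1,1] = (0)(-3) + (-2)(0) = 0
AB[1,2] = (0)(-1) + (-2)(3) = -6
AB[1,3] = (0)(0) + (-2)(3) = -6
AB[2,1] = (-3)(-3) + (2)(0) = 9
AB[2,2] = (-3)(-1) + (2)(3) = 9
AB[2,3] = (-3)(0) + (2)(3) = 6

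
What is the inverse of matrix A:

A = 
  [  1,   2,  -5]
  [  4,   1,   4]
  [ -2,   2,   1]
det(A) = (1)·((1)(1) - (4)(2)) - (2)·((4)(1) - (4)(-2)) + (-5)·((4)(2) - (1)(-2))
  = (1)(-7) - (2)(12) + (-5)(10)
  = -81
det(A) = -81 ≠ 0, so A is invertible.

Cofactors Cᵢⱼ = (-1)ⁱ⁺ʲ·Mᵢⱼ:
C = 
  [ -7, -12,  10]
  [-12,  -9,  -6]
  [ 13, -24,  -7]

adj(A) = Cᵀ:
adj(A) = 
  [ -7, -12,  13]
  [-12,  -9, -24]
  [ 10,  -6,  -7]

A⁻¹ = (-1/81) · adj(A):
A⁻¹ = 
  [  7/81,   4/27, -13/81]
  [  4/27,    1/9,   8/27]
  [-10/81,   2/27,   7/81]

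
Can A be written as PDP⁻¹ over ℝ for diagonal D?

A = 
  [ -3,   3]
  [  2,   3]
Yes

tr(A) = 0, det(A) = -15
Characteristic polynomial: λ² - tr(A)λ + det(A) = λ² - 15
λ² - 15 = 0  ⇒  λ = (0 ± √((0)² - 4·(-15)))/2 = (0 ± √(60))/2
  = √15,  -√15
Eigenvalues: √15, -√15  (≈ 3.873, -3.873)
The two irrational eigenvalues are distinct (simple), so each has alg. mult. = geom. mult. = 1.
Sum of geometric multiplicities equals n, so A has n independent eigenvectors.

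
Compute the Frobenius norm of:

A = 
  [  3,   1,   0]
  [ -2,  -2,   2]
||A||_F = 4.69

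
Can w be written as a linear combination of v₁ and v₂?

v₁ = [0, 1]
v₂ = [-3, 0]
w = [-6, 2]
Yes

Form the augmented matrix and row-reduce:
[v₁|v₂|w] = 
  [  0,  -3,  -6]
  [  1,   0,   2]
Swap R1 ↔ R2
REF = 
  [  1,   0,   2]
  [  0,  -3,  -6]

No row of the form [0 0 | nonzero], so the system is consistent. Back-substitution gives c₁ = 2, c₂ = 2: w = (2)·v₁ + (2)·v₂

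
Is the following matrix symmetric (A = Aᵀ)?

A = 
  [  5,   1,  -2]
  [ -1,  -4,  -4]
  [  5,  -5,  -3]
No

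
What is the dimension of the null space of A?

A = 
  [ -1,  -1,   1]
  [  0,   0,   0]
nullity(A) = 2

Row reduce:
(no row operations needed)
REF = 
  [ -1,  -1,   1]
  [  0,   0,   0]
Pivot columns: 1 → 1 pivot.
rank(A) = 1, so nullity(A) = 3 - 1 = 2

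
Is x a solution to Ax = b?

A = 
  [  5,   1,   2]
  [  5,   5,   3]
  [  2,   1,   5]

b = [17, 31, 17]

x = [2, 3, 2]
Yes

Ax = [17, 31, 17] = b ✓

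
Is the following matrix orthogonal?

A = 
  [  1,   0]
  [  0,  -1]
Yes

AᵀA = 
  [  1,   0]
  [  0,   1]
= I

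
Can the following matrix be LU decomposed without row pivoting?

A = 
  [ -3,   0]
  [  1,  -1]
Yes.
A[1,1] = -3 ≠ 0, so Gaussian elimination proceeds without a row swap: multiplier ℓ₂₁ = (1)/(-3) = -1/3, and U[2,2] = -1 - (-1/3)(0) = -1.
L = 
  [   1,    0]
  [-1/3,    1]
U = 
  [ -3,   0]
  [  0,  -1]
Check row 2 of LU: [(-1/3)(-3), (-1/3)(0) + (-1)] = [1, -1] = row 2 of A ✓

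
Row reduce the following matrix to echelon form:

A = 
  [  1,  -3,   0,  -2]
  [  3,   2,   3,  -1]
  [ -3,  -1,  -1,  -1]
Row operations:
R2 → R2 - (3)·R1
R3 → R3 + (3)·R1
R3 → R3 + (10/11)·R2

Resulting echelon form:
REF = 
  [     1,     -3,      0,     -2]
  [     0,     11,      3,      5]
  [     0,      0,  19/11, -27/11]

Rank = 3 (number of non-zero pivot rows).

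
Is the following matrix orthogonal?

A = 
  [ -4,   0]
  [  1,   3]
No

AᵀA = 
  [ 17,   3]
  [  3,   9]
≠ I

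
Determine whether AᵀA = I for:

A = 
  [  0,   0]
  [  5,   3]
No

AᵀA = 
  [ 25,  15]
  [ 15,   9]
≠ I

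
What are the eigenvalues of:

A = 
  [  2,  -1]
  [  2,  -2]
λ = √2, -√2  (≈ 1.414, -1.414)

tr(A) = 0, det(A) = -2
Characteristic polynomial: λ² - tr(A)λ + det(A) = λ² - 2
λ² - 2 = 0  ⇒  λ = (0 ± √((0)² - 4·(-2)))/2 = (0 ± √(8))/2
  = √2,  -√2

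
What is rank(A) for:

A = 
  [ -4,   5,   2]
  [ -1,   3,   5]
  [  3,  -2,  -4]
Row reduce:
R2 → R2 - (1/4)·R1
R3 → R3 + (3/4)·R1
R3 → R3 - (1)·R2
REF = 
  [ -4,   5,   2]
  [  0, 7/4, 9/2]
  [  0,   0,  -7]
Pivot columns: 1, 2, 3 → 3 pivots.

rank(A) = 3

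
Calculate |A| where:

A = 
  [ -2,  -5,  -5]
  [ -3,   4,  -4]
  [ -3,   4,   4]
-184

Cofactor expansion along row 1:
det(A) = (-2)·((4)(4) - (-4)(4)) - (-5)·((-3)(4) - (-4)(-3)) + (-5)·((-3)(4) - (4)(-3))
  = (-2)(32) - (-5)(-24) + (-5)(0)
  = -184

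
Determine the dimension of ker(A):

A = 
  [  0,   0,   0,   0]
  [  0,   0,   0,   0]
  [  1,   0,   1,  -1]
nullity(A) = 3

Row reduce:
Swap R1 ↔ R3
REF = 
  [  1,   0,   1,  -1]
  [  0,   0,   0,   0]
  [  0,   0,   0,   0]
Pivot columns: 1 → 1 pivot.
rank(A) = 1, so nullity(A) = 4 - 1 = 3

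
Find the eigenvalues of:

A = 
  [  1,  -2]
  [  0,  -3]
λ = 1, -3

tr(A) = -2, det(A) = -3
Characteristic polynomial: λ² - tr(A)λ + det(A) = λ² + 2λ - 3
λ² + 2λ - 3 = (λ + 3)(λ - 1)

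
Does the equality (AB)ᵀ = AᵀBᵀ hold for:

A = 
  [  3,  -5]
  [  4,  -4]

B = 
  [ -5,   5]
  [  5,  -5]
No

(AB)ᵀ = 
  [-40, -40]
  [ 40,  40]

AᵀBᵀ = 
  [  5,  -5]
  [  5,  -5]

The two matrices differ, so (AB)ᵀ ≠ AᵀBᵀ in general. The correct identity is (AB)ᵀ = BᵀAᵀ.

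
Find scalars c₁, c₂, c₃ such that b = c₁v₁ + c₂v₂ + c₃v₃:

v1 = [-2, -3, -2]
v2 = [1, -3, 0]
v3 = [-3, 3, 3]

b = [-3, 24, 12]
c1 = -3, c2 = -3, c3 = 2

b = -3·v1 + -3·v2 + 2·v3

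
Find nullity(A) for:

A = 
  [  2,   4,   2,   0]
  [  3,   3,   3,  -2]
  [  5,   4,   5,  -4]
nullity(A) = 2

Row reduce:
R2 → R2 - (3/2)·R1
R3 → R3 - (5/2)·R1
R3 → R3 - (2)·R2
REF = 
  [  2,   4,   2,   0]
  [  0,  -3,   0,  -2]
  [  0,   0,   0,   0]
Pivot columns: 1, 2 → 2 pivots.
rank(A) = 2, so nullity(A) = 4 - 2 = 2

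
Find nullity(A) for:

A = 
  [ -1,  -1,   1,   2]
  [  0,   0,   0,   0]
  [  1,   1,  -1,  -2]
nullity(A) = 3

Row reduce:
R3 → R3 + (1)·R1
REF = 
  [ -1,  -1,   1,   2]
  [  0,   0,   0,   0]
  [  0,   0,   0,   0]
Pivot columns: 1 → 1 pivot.
rank(A) = 1, so nullity(A) = 4 - 1 = 3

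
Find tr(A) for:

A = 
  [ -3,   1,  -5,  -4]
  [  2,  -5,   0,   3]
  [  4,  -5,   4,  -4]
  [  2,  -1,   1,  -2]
-6

tr(A) = -3 + -5 + 4 + -2 = -6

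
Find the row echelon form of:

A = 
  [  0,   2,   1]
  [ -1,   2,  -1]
Row operations:
Swap R1 ↔ R2

Resulting echelon form:
REF = 
  [ -1,   2,  -1]
  [  0,   2,   1]

Rank = 2 (number of non-zero pivot rows).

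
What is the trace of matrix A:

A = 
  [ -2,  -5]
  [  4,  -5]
-7

tr(A) = -2 + -5 = -7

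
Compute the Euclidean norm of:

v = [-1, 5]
5.099

||v||₂ = √((-1)² + (5)²) = √26 = 5.099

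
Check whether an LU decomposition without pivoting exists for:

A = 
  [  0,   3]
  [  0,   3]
Yes.
The first column is zero, so A is already upper triangular: L = I, U = A.
L = 
  [  1,   0]
  [  0,   1]
U = 
  [  0,   3]
  [  0,   3]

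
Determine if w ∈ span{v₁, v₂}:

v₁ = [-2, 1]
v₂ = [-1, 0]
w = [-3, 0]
Yes

Form the augmented matrix and row-reduce:
[v₁|v₂|w] = 
  [ -2,  -1,  -3]
  [  1,   0,   0]
R2 → R2 + (1/2)·R1
REF = 
  [  -2,   -1,   -3]
  [   0, -1/2, -3/2]

No row of the form [0 0 | nonzero], so the system is consistent. Back-substitution gives c₁ = 0, c₂ = 3: w = (0)·v₁ + (3)·v₂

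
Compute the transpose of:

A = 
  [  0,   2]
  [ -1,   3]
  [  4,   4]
Aᵀ = 
  [  0,  -1,   4]
  [  2,   3,   4]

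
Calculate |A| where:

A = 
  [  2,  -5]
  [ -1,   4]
For a 2×2 matrix, det = ad - bc = (2)(4) - (-5)(-1) = 3

det(A) = 3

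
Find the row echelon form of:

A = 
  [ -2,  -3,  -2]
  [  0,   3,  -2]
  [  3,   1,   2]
Row operations:
R3 → R3 + (3/2)·R1
R3 → R3 + (7/6)·R2

Resulting echelon form:
REF = 
  [   -2,    -3,    -2]
  [    0,     3,    -2]
  [    0,     0, -10/3]

Rank = 3 (number of non-zero pivot rows).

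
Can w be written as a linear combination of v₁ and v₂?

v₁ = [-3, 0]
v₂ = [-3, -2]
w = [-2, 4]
Yes

Form the augmented matrix and row-reduce:
[v₁|v₂|w] = 
  [ -3,  -3,  -2]
  [  0,  -2,   4]
(already in echelon form — no row operations needed)

No row of the form [0 0 | nonzero], so the system is consistent. Back-substitution gives c₁ = 8/3, c₂ = -2: w = (8/3)·v₁ + (-2)·v₂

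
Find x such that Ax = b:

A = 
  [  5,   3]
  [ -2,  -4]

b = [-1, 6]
Row reduce the augmented matrix [A|b]:
R2 → R2 + (2/5)·R1
REF = 
  [    5,     3,    -1]
  [    0, -14/5,  28/5]

Back-substitution:
x₂ = (28/5) / (-14/5) = -2
x₁ = (-1 - (3)(-2)) / 5 = 1

x = [1, -2]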